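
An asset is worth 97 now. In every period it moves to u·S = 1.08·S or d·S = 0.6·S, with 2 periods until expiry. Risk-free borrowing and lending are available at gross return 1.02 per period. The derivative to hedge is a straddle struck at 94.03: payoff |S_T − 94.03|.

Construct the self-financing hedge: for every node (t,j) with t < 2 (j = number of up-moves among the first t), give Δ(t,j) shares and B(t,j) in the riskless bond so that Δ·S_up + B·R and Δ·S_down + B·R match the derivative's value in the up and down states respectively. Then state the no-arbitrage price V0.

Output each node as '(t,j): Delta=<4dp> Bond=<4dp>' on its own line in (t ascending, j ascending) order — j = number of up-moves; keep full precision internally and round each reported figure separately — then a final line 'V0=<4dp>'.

(0,0): Delta=-0.2958 Bond=50.1972
(1,0): Delta=-1.0000 Bond=92.1863
(1,1): Delta=-0.2399 Bond=45.3461
V0=21.5058

No-arbitrage ⇒ martingale measure with p* = (R−d)/(u−d) = 0.8750.
Terminal values V(2,·): V(2,0)=59.1100, V(2,1)=31.1740, V(2,2)=19.1108
(1,0): S=58.2000. Δ = (V_up−V_dn)/(S_up−S_dn) = (31.1740−59.1100)/(62.8560−34.9200) = -1.0000. V = [p*·31.1740 + (1−p*)·59.1100]/1.02 = 33.9863. B = V − Δ·S = 92.1863.
(1,1): S=104.7600. Δ = (V_up−V_dn)/(S_up−S_dn) = (19.1108−31.1740)/(113.1408−62.8560) = -0.2399. V = [p*·19.1108 + (1−p*)·31.1740]/1.02 = 20.2144. B = V − Δ·S = 45.3461.
(0,0): S=97.0000. Δ = (V_up−V_dn)/(S_up−S_dn) = (20.2144−33.9863)/(104.7600−58.2000) = -0.2958. V = [p*·20.2144 + (1−p*)·33.9863]/1.02 = 21.5058. B = V − Δ·S = 50.1972.
Root portfolio cost Δ·97+B reproduces V0=21.5058.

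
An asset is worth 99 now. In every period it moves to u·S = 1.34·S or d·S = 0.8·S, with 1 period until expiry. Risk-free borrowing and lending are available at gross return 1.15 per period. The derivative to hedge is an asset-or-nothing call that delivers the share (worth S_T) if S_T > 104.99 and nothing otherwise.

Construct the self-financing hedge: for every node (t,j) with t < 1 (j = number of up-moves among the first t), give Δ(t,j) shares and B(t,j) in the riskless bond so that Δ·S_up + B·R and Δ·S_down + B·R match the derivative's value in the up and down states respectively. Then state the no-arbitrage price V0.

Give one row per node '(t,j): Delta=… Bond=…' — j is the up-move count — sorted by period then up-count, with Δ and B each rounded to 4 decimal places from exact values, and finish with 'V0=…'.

(0,0): Delta=2.4815 Bond=-170.8986
V0=74.7681

Since d<R<u, set p* = (R−d)/(u−d) = 0.6481; price each node as the discounted p*-expectation of its children.
Payoff layer (t=1): V(1,0)=0.0000, V(1,1)=132.6600
  t=0,j=0: stock 99.0000 → up 132.6600 (V=132.6600), down 79.2000 (V=0.0000). Price 74.7681; hedge Δ=2.4815, bond B=-170.8986.
Each (Δ,B) replicates both successor values, so the strategy is self-financing and V0 is arbitrage-free.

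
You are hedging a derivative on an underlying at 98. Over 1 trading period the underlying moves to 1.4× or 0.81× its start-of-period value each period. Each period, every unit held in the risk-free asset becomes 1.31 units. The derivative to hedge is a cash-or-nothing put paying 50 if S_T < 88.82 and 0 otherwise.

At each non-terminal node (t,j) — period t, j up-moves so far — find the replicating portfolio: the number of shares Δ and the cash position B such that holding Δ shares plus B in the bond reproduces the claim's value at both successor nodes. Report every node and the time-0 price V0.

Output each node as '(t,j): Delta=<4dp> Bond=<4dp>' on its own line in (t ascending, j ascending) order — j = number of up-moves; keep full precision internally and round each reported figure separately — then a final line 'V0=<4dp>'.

No-arbitrage ⇒ martingale measure with p* = (R−d)/(u−d) = 0.8475.
Terminal payoffs: V(1,0)=50.0000, V(1,1)=0.0000
Node (0,0) S=98.0000: V=(p*·0.0000+(1−p*)·50.0000)/1.31=5.8222; Δ=(0.0000−50.0000)/(137.2000−79.3800)=-0.8648; B=V−Δ·S=90.5680
The time-0 hedge costs 5.8222, which is the no-arbitrage price.

(0,0): Delta=-0.8648 Bond=90.5680
V0=5.8222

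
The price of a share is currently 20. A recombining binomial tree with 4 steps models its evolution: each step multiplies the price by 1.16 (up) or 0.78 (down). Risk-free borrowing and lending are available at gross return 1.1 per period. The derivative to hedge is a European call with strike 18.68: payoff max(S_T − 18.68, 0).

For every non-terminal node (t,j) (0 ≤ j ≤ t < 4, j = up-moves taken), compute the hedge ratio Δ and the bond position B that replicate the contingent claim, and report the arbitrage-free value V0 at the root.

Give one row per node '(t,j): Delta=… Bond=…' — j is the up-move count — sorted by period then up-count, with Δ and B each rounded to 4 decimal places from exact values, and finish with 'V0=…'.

Risk-neutral probability p* = (R−d)/(u−d) = (1.1−0.78)/(1.16−0.78) = 0.8421.
Terminal payoffs: V(4,0)=0.0000, V(4,1)=0.0000, V(4,2)=0.0000, V(4,3)=5.6700, V(4,4)=17.5328
Node (3,0) S=9.4910: V=(p*·0.0000+(1−p*)·0.0000)/1.1=0.0000; Δ=(0.0000−0.0000)/(11.0096−7.4030)=0.0000; B=V−Δ·S=0.0000
Node (3,1) S=14.1149: V=(p*·0.0000+(1−p*)·0.0000)/1.1=0.0000; Δ=(0.0000−0.0000)/(16.3733−11.0096)=0.0000; B=V−Δ·S=0.0000
Node (3,2) S=20.9914: V=(p*·5.6700+(1−p*)·0.0000)/1.1=4.3407; Δ=(5.6700−0.0000)/(24.3500−16.3733)=0.7108; B=V−Δ·S=-10.5803
Node (3,3) S=31.2179: V=(p*·17.5328+(1−p*)·5.6700)/1.1=14.2361; Δ=(17.5328−5.6700)/(36.2128−24.3500)=1.0000; B=V−Δ·S=-16.9818
Node (2,0) S=12.1680: V=(p*·0.0000+(1−p*)·0.0000)/1.1=0.0000; Δ=(0.0000−0.0000)/(14.1149−9.4910)=0.0000; B=V−Δ·S=0.0000
Node (2,1) S=18.0960: V=(p*·4.3407+(1−p*)·0.0000)/1.1=3.3230; Δ=(4.3407−0.0000)/(20.9914−14.1149)=0.6312; B=V−Δ·S=-8.0998
Node (2,2) S=26.9120: V=(p*·14.2361+(1−p*)·4.3407)/1.1=11.5215; Δ=(14.2361−4.3407)/(31.2179−20.9914)=0.9676; B=V−Δ·S=-14.5191
Node (1,0) S=15.6000: V=(p*·3.3230+(1−p*)·0.0000)/1.1=2.5439; Δ=(3.3230−0.0000)/(18.0960−12.1680)=0.5606; B=V−Δ·S=-6.2008
Node (1,1) S=23.2000: V=(p*·11.5215+(1−p*)·3.3230)/1.1=9.2973; Δ=(11.5215−3.3230)/(26.9120−18.0960)=0.9300; B=V−Δ·S=-12.2778
Node (0,0) S=20.0000: V=(p*·9.2973+(1−p*)·2.5439)/1.1=7.4827; Δ=(9.2973−2.5439)/(23.2000−15.6000)=0.8886; B=V−Δ·S=-10.2893
Self-financing check: at every node Δ·S+B equals the discounted successor values.

(0,0): Delta=0.8886 Bond=-10.2893
(1,0): Delta=0.5606 Bond=-6.2008
(1,1): Delta=0.9300 Bond=-12.2778
(2,0): Delta=0.0000 Bond=0.0000
(2,1): Delta=0.6312 Bond=-8.0998
(2,2): Delta=0.9676 Bond=-14.5191
(3,0): Delta=0.0000 Bond=0.0000
(3,1): Delta=0.0000 Bond=0.0000
(3,2): Delta=0.7108 Bond=-10.5803
(3,3): Delta=1.0000 Bond=-16.9818
V0=7.4827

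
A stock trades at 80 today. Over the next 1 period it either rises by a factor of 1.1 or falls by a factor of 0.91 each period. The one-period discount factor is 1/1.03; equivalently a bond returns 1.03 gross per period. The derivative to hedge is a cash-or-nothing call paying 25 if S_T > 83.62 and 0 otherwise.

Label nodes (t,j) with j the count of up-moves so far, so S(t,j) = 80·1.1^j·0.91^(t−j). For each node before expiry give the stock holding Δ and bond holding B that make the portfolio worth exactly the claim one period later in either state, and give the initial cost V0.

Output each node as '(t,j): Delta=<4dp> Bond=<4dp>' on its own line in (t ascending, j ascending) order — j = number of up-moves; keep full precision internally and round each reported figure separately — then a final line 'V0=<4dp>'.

(0,0): Delta=1.6447 Bond=-116.2494
V0=15.3296

Risk-neutral probability p* = (R−d)/(u−d) = (1.03−0.91)/(1.1−0.91) = 0.6316.
At expiry t=1: V(1,0)=0.0000, V(1,1)=25.0000
  t=0,j=0: stock 80.0000 → up 88.0000 (V=25.0000), down 72.8000 (V=0.0000). Price 15.3296; hedge Δ=1.6447, bond B=-116.2494.
The time-0 hedge costs 15.3296, which is the no-arbitrage price.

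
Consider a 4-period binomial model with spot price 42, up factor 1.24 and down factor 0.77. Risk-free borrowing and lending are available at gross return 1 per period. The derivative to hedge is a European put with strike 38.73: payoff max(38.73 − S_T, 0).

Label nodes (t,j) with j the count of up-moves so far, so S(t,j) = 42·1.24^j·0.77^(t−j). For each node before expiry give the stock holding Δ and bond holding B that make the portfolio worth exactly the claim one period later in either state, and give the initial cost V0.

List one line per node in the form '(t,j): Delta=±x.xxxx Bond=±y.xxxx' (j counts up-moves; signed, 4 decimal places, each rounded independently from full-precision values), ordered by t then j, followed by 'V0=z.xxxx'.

(0,0): Delta=-0.3504 Bond=20.4098
(1,0): Delta=-0.6387 Bond=29.7338
(1,1): Delta=-0.1636 Bond=10.6804
(2,0): Delta=-1.0000 Bond=38.7300
(2,1): Delta=-0.4046 Bond=20.3464
(2,2): Delta=-0.0074 Bond=0.5941
(3,0): Delta=-1.0000 Bond=38.7300
(3,1): Delta=-1.0000 Bond=38.7300
(3,2): Delta=-0.0189 Bond=1.1635
(3,3): Delta=0.0000 Bond=0.0000
V0=5.6921

The replicating-portfolio and risk-neutral prices coincide; use p* = (1−0.77)/(1.24−0.77) = 0.4894 for the latter.
Terminal values V(4,·): V(4,0)=23.9657, V(4,1)=14.9538, V(4,2)=0.4410, V(4,3)=0.0000, V(4,4)=0.0000
  t=3,j=0: stock 19.1744 → up 23.7762 (V=14.9538), down 14.7643 (V=23.9657). Price 19.5556; hedge Δ=-1.0000, bond B=38.7300.
  t=3,j=1: stock 30.8782 → up 38.2890 (V=0.4410), down 23.7762 (V=14.9538). Price 7.8518; hedge Δ=-1.0000, bond B=38.7300.
  t=3,j=2: stock 49.7260 → up 61.6602 (V=0.0000), down 38.2890 (V=0.4410). Price 0.2252; hedge Δ=-0.0189, bond B=1.1635.
  t=3,j=3: stock 80.0782 → up 99.2970 (V=0.0000), down 61.6602 (V=0.0000). Price 0.0000; hedge Δ=0.0000, bond B=0.0000.
  t=2,j=0: stock 24.9018 → up 30.8782 (V=7.8518), down 19.1744 (V=19.5556). Price 13.8282; hedge Δ=-1.0000, bond B=38.7300.
  t=2,j=1: stock 40.1016 → up 49.7260 (V=0.2252), down 30.8782 (V=7.8518). Price 4.1196; hedge Δ=-0.4046, bond B=20.3464.
  t=2,j=2: stock 64.5792 → up 80.0782 (V=0.0000), down 49.7260 (V=0.2252). Price 0.1150; hedge Δ=-0.0074, bond B=0.5941.
  t=1,j=0: stock 32.3400 → up 40.1016 (V=4.1196), down 24.9018 (V=13.8282). Price 9.0772; hedge Δ=-0.6387, bond B=29.7338.
  t=1,j=1: stock 52.0800 → up 64.5792 (V=0.1150), down 40.1016 (V=4.1196). Price 2.1599; hedge Δ=-0.1636, bond B=10.6804.
  t=0,j=0: stock 42.0000 → up 52.0800 (V=2.1599), down 32.3400 (V=9.0772). Price 5.6921; hedge Δ=-0.3504, bond B=20.4098.
Check: Δ(0,0)·S0 + B(0,0) = 5.6921 = V0.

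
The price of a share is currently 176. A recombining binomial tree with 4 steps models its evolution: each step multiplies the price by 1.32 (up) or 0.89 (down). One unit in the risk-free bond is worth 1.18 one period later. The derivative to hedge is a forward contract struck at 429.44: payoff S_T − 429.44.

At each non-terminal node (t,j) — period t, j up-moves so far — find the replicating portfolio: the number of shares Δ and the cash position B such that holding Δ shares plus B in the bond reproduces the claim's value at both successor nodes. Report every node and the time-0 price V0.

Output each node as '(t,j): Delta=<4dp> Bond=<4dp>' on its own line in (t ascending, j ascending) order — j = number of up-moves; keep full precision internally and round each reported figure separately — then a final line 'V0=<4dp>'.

No-arbitrage ⇒ martingale measure with p* = (R−d)/(u−d) = 0.6744.
At expiry t=4: V(4,0)=-319.0137, V(4,1)=-265.6616, V(4,2)=-186.5327, V(4,3)=-69.1730, V(4,4)=104.8886
Node (3,0) S=124.0745: V=(p*·-265.6616+(1−p*)·-319.0137)/1.18=-239.8577; Δ=(-265.6616−-319.0137)/(163.7784−110.4263)=1.0000; B=V−Δ·S=-363.9322
Node (3,1) S=184.0207: V=(p*·-186.5327+(1−p*)·-265.6616)/1.18=-179.9115; Δ=(-186.5327−-265.6616)/(242.9073−163.7784)=1.0000; B=V−Δ·S=-363.9322
Node (3,2) S=272.9295: V=(p*·-69.1730+(1−p*)·-186.5327)/1.18=-91.0027; Δ=(-69.1730−-186.5327)/(360.2670−242.9073)=1.0000; B=V−Δ·S=-363.9322
Node (3,3) S=404.7944: V=(p*·104.8886+(1−p*)·-69.1730)/1.18=40.8622; Δ=(104.8886−-69.1730)/(534.3286−360.2670)=1.0000; B=V−Δ·S=-363.9322
Node (2,0) S=139.4096: V=(p*·-179.9115+(1−p*)·-239.8577)/1.18=-169.0075; Δ=(-179.9115−-239.8577)/(184.0207−124.0745)=1.0000; B=V−Δ·S=-308.4171
Node (2,1) S=206.7648: V=(p*·-91.0027+(1−p*)·-179.9115)/1.18=-101.6523; Δ=(-91.0027−-179.9115)/(272.9295−184.0207)=1.0000; B=V−Δ·S=-308.4171
Node (2,2) S=306.6624: V=(p*·40.8622+(1−p*)·-91.0027)/1.18=-1.7547; Δ=(40.8622−-91.0027)/(404.7944−272.9295)=1.0000; B=V−Δ·S=-308.4171
Node (1,0) S=156.6400: V=(p*·-101.6523+(1−p*)·-169.0075)/1.18=-104.7304; Δ=(-101.6523−-169.0075)/(206.7648−139.4096)=1.0000; B=V−Δ·S=-261.3704
Node (1,1) S=232.3200: V=(p*·-1.7547+(1−p*)·-101.6523)/1.18=-29.0504; Δ=(-1.7547−-101.6523)/(306.6624−206.7648)=1.0000; B=V−Δ·S=-261.3704
Node (0,0) S=176.0000: V=(p*·-29.0504+(1−p*)·-104.7304)/1.18=-45.5004; Δ=(-29.0504−-104.7304)/(232.3200−156.6400)=1.0000; B=V−Δ·S=-221.5004
Check: Δ(0,0)·S0 + B(0,0) = -45.5004 = V0.

(0,0): Delta=1.0000 Bond=-221.5004
(1,0): Delta=1.0000 Bond=-261.3704
(1,1): Delta=1.0000 Bond=-261.3704
(2,0): Delta=1.0000 Bond=-308.4171
(2,1): Delta=1.0000 Bond=-308.4171
(2,2): Delta=1.0000 Bond=-308.4171
(3,0): Delta=1.0000 Bond=-363.9322
(3,1): Delta=1.0000 Bond=-363.9322
(3,2): Delta=1.0000 Bond=-363.9322
(3,3): Delta=1.0000 Bond=-363.9322
V0=-45.5004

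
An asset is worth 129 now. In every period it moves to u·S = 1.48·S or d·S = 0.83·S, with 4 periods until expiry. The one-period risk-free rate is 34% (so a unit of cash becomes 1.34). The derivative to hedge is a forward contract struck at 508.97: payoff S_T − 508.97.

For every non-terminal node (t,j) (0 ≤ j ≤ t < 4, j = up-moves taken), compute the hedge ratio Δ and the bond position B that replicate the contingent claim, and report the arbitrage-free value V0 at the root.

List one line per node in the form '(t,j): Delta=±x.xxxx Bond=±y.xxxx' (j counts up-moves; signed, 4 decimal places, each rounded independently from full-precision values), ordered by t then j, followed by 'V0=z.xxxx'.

(0,0): Delta=1.0000 Bond=-157.8603
(1,0): Delta=1.0000 Bond=-211.5328
(1,1): Delta=1.0000 Bond=-211.5328
(2,0): Delta=1.0000 Bond=-283.4540
(2,1): Delta=1.0000 Bond=-283.4540
(2,2): Delta=1.0000 Bond=-283.4540
(3,0): Delta=1.0000 Bond=-379.8284
(3,1): Delta=1.0000 Bond=-379.8284
(3,2): Delta=1.0000 Bond=-379.8284
(3,3): Delta=1.0000 Bond=-379.8284
V0=-28.8603

The replicating-portfolio and risk-neutral prices coincide; use p* = (1.34−0.83)/(1.48−0.83) = 0.7846 for the latter.
Terminal values V(4,·): V(4,0)=-447.7488, V(4,1)=-399.8044, V(4,2)=-314.3133, V(4,3)=-161.8713, V(4,4)=109.9529
(3,0): S=73.7605. Δ = (V_up−V_dn)/(S_up−S_dn) = (-399.8044−-447.7488)/(109.1656−61.2212) = 1.0000. V = [p*·-399.8044 + (1−p*)·-447.7488]/1.34 = -306.0678. B = V − Δ·S = -379.8284.
(3,1): S=131.5248. Δ = (V_up−V_dn)/(S_up−S_dn) = (-314.3133−-399.8044)/(194.6567−109.1656) = 1.0000. V = [p*·-314.3133 + (1−p*)·-399.8044]/1.34 = -248.3036. B = V − Δ·S = -379.8284.
(3,2): S=234.5261. Δ = (V_up−V_dn)/(S_up−S_dn) = (-161.8713−-314.3133)/(347.0987−194.6567) = 1.0000. V = [p*·-161.8713 + (1−p*)·-314.3133]/1.34 = -145.3022. B = V − Δ·S = -379.8284.
(3,3): S=418.1912. Δ = (V_up−V_dn)/(S_up−S_dn) = (109.9529−-161.8713)/(618.9229−347.0987) = 1.0000. V = [p*·109.9529 + (1−p*)·-161.8713]/1.34 = 38.3628. B = V − Δ·S = -379.8284.
(2,0): S=88.8681. Δ = (V_up−V_dn)/(S_up−S_dn) = (-248.3036−-306.0678)/(131.5248−73.7605) = 1.0000. V = [p*·-248.3036 + (1−p*)·-306.0678]/1.34 = -194.5859. B = V − Δ·S = -283.4540.
(2,1): S=158.4636. Δ = (V_up−V_dn)/(S_up−S_dn) = (-145.3022−-248.3036)/(234.5261−131.5248) = 1.0000. V = [p*·-145.3022 + (1−p*)·-248.3036]/1.34 = -124.9904. B = V − Δ·S = -283.4540.
(2,2): S=282.5616. Δ = (V_up−V_dn)/(S_up−S_dn) = (38.3628−-145.3022)/(418.1912−234.5261) = 1.0000. V = [p*·38.3628 + (1−p*)·-145.3022]/1.34 = -0.8924. B = V − Δ·S = -283.4540.
(1,0): S=107.0700. Δ = (V_up−V_dn)/(S_up−S_dn) = (-124.9904−-194.5859)/(158.4636−88.8681) = 1.0000. V = [p*·-124.9904 + (1−p*)·-194.5859]/1.34 = -104.4628. B = V − Δ·S = -211.5328.
(1,1): S=190.9200. Δ = (V_up−V_dn)/(S_up−S_dn) = (-0.8924−-124.9904)/(282.5616−158.4636) = 1.0000. V = [p*·-0.8924 + (1−p*)·-124.9904]/1.34 = -20.6128. B = V − Δ·S = -211.5328.
(0,0): S=129.0000. Δ = (V_up−V_dn)/(S_up−S_dn) = (-20.6128−-104.4628)/(190.9200−107.0700) = 1.0000. V = [p*·-20.6128 + (1−p*)·-104.4628]/1.34 = -28.8603. B = V − Δ·S = -157.8603.
Check: Δ(0,0)·S0 + B(0,0) = -28.8603 = V0.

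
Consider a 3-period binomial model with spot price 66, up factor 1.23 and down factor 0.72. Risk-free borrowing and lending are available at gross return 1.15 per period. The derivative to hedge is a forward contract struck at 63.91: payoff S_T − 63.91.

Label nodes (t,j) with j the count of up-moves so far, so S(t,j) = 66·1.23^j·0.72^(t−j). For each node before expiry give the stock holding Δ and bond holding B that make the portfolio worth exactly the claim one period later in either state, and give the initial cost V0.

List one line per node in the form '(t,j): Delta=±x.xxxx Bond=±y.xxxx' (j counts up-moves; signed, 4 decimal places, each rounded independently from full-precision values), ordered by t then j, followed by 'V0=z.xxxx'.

Since d<R<u, set p* = (R−d)/(u−d) = 0.8431; price each node as the discounted p*-expectation of its children.
Terminal values V(3,·): V(3,0)=-39.2756, V(3,1)=-21.8263, V(3,2)=7.9830, V(3,3)=58.9072
  t=2,j=0: stock 34.2144 → up 42.0837 (V=-21.8263), down 24.6344 (V=-39.2756). Price -21.3595; hedge Δ=1.0000, bond B=-55.5739.
  t=2,j=1: stock 58.4496 → up 71.8930 (V=7.9830), down 42.0837 (V=-21.8263). Price 2.8757; hedge Δ=1.0000, bond B=-55.5739.
  t=2,j=2: stock 99.8514 → up 122.8172 (V=58.9072), down 71.8930 (V=7.9830). Price 44.2775; hedge Δ=1.0000, bond B=-55.5739.
  t=1,j=0: stock 47.5200 → up 58.4496 (V=2.8757), down 34.2144 (V=-21.3595). Price -0.8051; hedge Δ=1.0000, bond B=-48.3251.
  t=1,j=1: stock 81.1800 → up 99.8514 (V=44.2775), down 58.4496 (V=2.8757). Price 32.8549; hedge Δ=1.0000, bond B=-48.3251.
  t=0,j=0: stock 66.0000 → up 81.1800 (V=32.8549), down 47.5200 (V=-0.8051). Price 23.9781; hedge Δ=1.0000, bond B=-42.0219.
The time-0 hedge costs 23.9781, which is the no-arbitrage price.

(0,0): Delta=1.0000 Bond=-42.0219
(1,0): Delta=1.0000 Bond=-48.3251
(1,1): Delta=1.0000 Bond=-48.3251
(2,0): Delta=1.0000 Bond=-55.5739
(2,1): Delta=1.0000 Bond=-55.5739
(2,2): Delta=1.0000 Bond=-55.5739
V0=23.9781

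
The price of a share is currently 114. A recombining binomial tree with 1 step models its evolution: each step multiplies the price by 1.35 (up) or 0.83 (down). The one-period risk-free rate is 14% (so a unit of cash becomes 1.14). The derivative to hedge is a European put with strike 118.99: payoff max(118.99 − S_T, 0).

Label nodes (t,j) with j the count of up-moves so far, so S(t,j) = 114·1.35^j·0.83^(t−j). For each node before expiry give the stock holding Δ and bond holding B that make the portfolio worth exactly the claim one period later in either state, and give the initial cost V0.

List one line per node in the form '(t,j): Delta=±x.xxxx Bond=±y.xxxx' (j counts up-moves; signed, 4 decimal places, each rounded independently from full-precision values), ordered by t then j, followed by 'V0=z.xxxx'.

(0,0): Delta=-0.4111 Bond=55.4985
V0=8.6331

Since d<R<u, set p* = (R−d)/(u−d) = 0.5962; price each node as the discounted p*-expectation of its children.
Terminal payoffs: V(1,0)=24.3700, V(1,1)=0.0000
Node (0,0) S=114.0000: V=(p*·0.0000+(1−p*)·24.3700)/1.14=8.6331; Δ=(0.0000−24.3700)/(153.9000−94.6200)=-0.4111; B=V−Δ·S=55.4985
Each (Δ,B) replicates both successor values, so the strategy is self-financing and V0 is arbitrage-free.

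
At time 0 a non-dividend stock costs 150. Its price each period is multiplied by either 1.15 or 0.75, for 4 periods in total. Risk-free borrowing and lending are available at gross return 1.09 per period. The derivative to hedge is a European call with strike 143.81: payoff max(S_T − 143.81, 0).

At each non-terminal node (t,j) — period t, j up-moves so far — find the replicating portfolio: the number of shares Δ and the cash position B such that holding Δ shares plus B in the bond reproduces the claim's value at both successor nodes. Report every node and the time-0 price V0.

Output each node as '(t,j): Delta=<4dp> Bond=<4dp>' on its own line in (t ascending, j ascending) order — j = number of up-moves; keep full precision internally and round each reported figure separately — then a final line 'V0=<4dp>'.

(0,0): Delta=0.8354 Bond=-74.3511
(1,0): Delta=0.3688 Bond=-28.5455
(1,1): Delta=0.8891 Bond=-90.3069
(2,0): Delta=0.0000 Bond=0.0000
(2,1): Delta=0.4112 Bond=-36.6055
(2,2): Delta=0.9441 Bond=-109.3455
(3,0): Delta=0.0000 Bond=0.0000
(3,1): Delta=0.0000 Bond=0.0000
(3,2): Delta=0.4585 Bond=-46.9411
(3,3): Delta=1.0000 Bond=-131.9358
V0=50.9600

Under the risk-neutral measure, an up-move has probability p* = (R−d)/(u−d) = 0.8500 and values discount at R = 1.09.
Terminal payoffs: V(4,0)=0.0000, V(4,1)=0.0000, V(4,2)=0.0000, V(4,3)=27.2884, V(4,4)=118.5409
(3,0): S=63.2812. Δ = (V_up−V_dn)/(S_up−S_dn) = (0.0000−0.0000)/(72.7734−47.4609) = 0.0000. V = [p*·0.0000 + (1−p*)·0.0000]/1.09 = 0.0000. B = V − Δ·S = 0.0000.
(3,1): S=97.0312. Δ = (V_up−V_dn)/(S_up−S_dn) = (0.0000−0.0000)/(111.5859−72.7734) = 0.0000. V = [p*·0.0000 + (1−p*)·0.0000]/1.09 = 0.0000. B = V − Δ·S = 0.0000.
(3,2): S=148.7812. Δ = (V_up−V_dn)/(S_up−S_dn) = (27.2884−0.0000)/(171.0984−111.5859) = 0.4585. V = [p*·27.2884 + (1−p*)·0.0000]/1.09 = 21.2800. B = V − Δ·S = -46.9411.
(3,3): S=228.1312. Δ = (V_up−V_dn)/(S_up−S_dn) = (118.5409−27.2884)/(262.3509−171.0984) = 1.0000. V = [p*·118.5409 + (1−p*)·27.2884]/1.09 = 96.1955. B = V − Δ·S = -131.9358.
(2,0): S=84.3750. Δ = (V_up−V_dn)/(S_up−S_dn) = (0.0000−0.0000)/(97.0312−63.2812) = 0.0000. V = [p*·0.0000 + (1−p*)·0.0000]/1.09 = 0.0000. B = V − Δ·S = 0.0000.
(2,1): S=129.3750. Δ = (V_up−V_dn)/(S_up−S_dn) = (21.2800−0.0000)/(148.7812−97.0312) = 0.4112. V = [p*·21.2800 + (1−p*)·0.0000]/1.09 = 16.5945. B = V − Δ·S = -36.6055.
(2,2): S=198.3750. Δ = (V_up−V_dn)/(S_up−S_dn) = (96.1955−21.2800)/(228.1312−148.7812) = 0.9441. V = [p*·96.1955 + (1−p*)·21.2800]/1.09 = 77.9433. B = V − Δ·S = -109.3455.
(1,0): S=112.5000. Δ = (V_up−V_dn)/(S_up−S_dn) = (16.5945−0.0000)/(129.3750−84.3750) = 0.3688. V = [p*·16.5945 + (1−p*)·0.0000]/1.09 = 12.9406. B = V − Δ·S = -28.5455.
(1,1): S=172.5000. Δ = (V_up−V_dn)/(S_up−S_dn) = (77.9433−16.5945)/(198.3750−129.3750) = 0.8891. V = [p*·77.9433 + (1−p*)·16.5945]/1.09 = 63.0651. B = V − Δ·S = -90.3069.
(0,0): S=150.0000. Δ = (V_up−V_dn)/(S_up−S_dn) = (63.0651−12.9406)/(172.5000−112.5000) = 0.8354. V = [p*·63.0651 + (1−p*)·12.9406]/1.09 = 50.9600. B = V − Δ·S = -74.3511.
Self-financing check: at every node Δ·S+B equals the discounted successor values.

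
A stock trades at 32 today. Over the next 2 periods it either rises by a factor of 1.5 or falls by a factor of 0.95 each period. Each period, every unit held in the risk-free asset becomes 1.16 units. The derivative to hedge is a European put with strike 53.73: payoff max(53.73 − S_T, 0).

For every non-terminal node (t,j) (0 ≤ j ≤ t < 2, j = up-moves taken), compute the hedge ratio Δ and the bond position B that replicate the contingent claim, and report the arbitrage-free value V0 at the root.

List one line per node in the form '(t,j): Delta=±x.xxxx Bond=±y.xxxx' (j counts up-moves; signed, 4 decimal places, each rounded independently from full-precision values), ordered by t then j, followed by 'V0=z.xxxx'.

No-arbitrage ⇒ martingale measure with p* = (R−d)/(u−d) = 0.3818.
Payoff layer (t=2): V(2,0)=24.8500, V(2,1)=8.1300, V(2,2)=0.0000
  t=1,j=0: stock 30.4000 → up 45.6000 (V=8.1300), down 28.8800 (V=24.8500). Price 15.9190; hedge Δ=-1.0000, bond B=46.3190.
  t=1,j=1: stock 48.0000 → up 72.0000 (V=0.0000), down 45.6000 (V=8.1300). Price 4.3326; hedge Δ=-0.3080, bond B=19.1144.
  t=0,j=0: stock 32.0000 → up 48.0000 (V=4.3326), down 30.4000 (V=15.9190). Price 9.9096; hedge Δ=-0.6583, bond B=30.9757.
Root portfolio cost Δ·32+B reproduces V0=9.9096.

(0,0): Delta=-0.6583 Bond=30.9757
(1,0): Delta=-1.0000 Bond=46.3190
(1,1): Delta=-0.3080 Bond=19.1144
V0=9.9096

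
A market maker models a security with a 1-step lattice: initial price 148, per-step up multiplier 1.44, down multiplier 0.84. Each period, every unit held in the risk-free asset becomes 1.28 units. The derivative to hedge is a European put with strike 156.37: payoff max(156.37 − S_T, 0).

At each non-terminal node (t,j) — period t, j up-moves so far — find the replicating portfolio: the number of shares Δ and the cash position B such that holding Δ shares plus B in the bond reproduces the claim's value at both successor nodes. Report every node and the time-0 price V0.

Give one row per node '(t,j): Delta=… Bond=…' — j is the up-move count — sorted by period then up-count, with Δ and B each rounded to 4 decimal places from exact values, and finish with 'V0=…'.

Under the risk-neutral measure, an up-move has probability p* = (R−d)/(u−d) = 0.7333 and values discount at R = 1.28.
Terminal payoffs: V(1,0)=32.0500, V(1,1)=0.0000
Node (0,0) S=148.0000: V=(p*·0.0000+(1−p*)·32.0500)/1.28=6.6771; Δ=(0.0000−32.0500)/(213.1200−124.3200)=-0.3609; B=V−Δ·S=60.0938
The time-0 hedge costs 6.6771, which is the no-arbitrage price.

(0,0): Delta=-0.3609 Bond=60.0938
V0=6.6771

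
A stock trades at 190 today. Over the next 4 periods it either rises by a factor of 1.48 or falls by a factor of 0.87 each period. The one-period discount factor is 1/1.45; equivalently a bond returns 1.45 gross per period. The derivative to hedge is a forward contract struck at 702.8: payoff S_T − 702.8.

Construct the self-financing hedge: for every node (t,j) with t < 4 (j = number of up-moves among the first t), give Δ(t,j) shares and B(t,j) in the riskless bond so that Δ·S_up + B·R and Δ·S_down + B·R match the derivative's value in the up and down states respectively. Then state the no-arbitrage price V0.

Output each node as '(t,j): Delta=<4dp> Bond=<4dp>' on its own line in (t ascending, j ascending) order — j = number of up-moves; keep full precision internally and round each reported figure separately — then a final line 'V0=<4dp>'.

(0,0): Delta=1.0000 Bond=-158.9863
(1,0): Delta=1.0000 Bond=-230.5302
(1,1): Delta=1.0000 Bond=-230.5302
(2,0): Delta=1.0000 Bond=-334.2687
(2,1): Delta=1.0000 Bond=-334.2687
(2,2): Delta=1.0000 Bond=-334.2687
(3,0): Delta=1.0000 Bond=-484.6897
(3,1): Delta=1.0000 Bond=-484.6897
(3,2): Delta=1.0000 Bond=-484.6897
(3,3): Delta=1.0000 Bond=-484.6897
V0=31.0137

The replicating-portfolio and risk-neutral prices coincide; use p* = (1.45−0.87)/(1.48−0.87) = 0.9508 for the latter.
Payoff layer (t=4): V(4,0)=-593.9495, V(4,1)=-517.6290, V(4,2)=-387.7964, V(4,3)=-166.9318, V(4,4)=208.7919
Node (3,0) S=125.1156: V=(p*·-517.6290+(1−p*)·-593.9495)/1.45=-359.5741; Δ=(-517.6290−-593.9495)/(185.1710−108.8505)=1.0000; B=V−Δ·S=-484.6897
Node (3,1) S=212.8403: V=(p*·-387.7964+(1−p*)·-517.6290)/1.45=-271.8494; Δ=(-387.7964−-517.6290)/(315.0036−185.1710)=1.0000; B=V−Δ·S=-484.6897
Node (3,2) S=362.0731: V=(p*·-166.9318+(1−p*)·-387.7964)/1.45=-122.6165; Δ=(-166.9318−-387.7964)/(535.8682−315.0036)=1.0000; B=V−Δ·S=-484.6897
Node (3,3) S=615.9405: V=(p*·208.7919+(1−p*)·-166.9318)/1.45=131.2508; Δ=(208.7919−-166.9318)/(911.5919−535.8682)=1.0000; B=V−Δ·S=-484.6897
Node (2,0) S=143.8110: V=(p*·-271.8494+(1−p*)·-359.5741)/1.45=-190.4577; Δ=(-271.8494−-359.5741)/(212.8403−125.1156)=1.0000; B=V−Δ·S=-334.2687
Node (2,1) S=244.6440: V=(p*·-122.6165+(1−p*)·-271.8494)/1.45=-89.6247; Δ=(-122.6165−-271.8494)/(362.0731−212.8403)=1.0000; B=V−Δ·S=-334.2687
Node (2,2) S=416.1760: V=(p*·131.2508+(1−p*)·-122.6165)/1.45=81.9073; Δ=(131.2508−-122.6165)/(615.9405−362.0731)=1.0000; B=V−Δ·S=-334.2687
Node (1,0) S=165.3000: V=(p*·-89.6247+(1−p*)·-190.4577)/1.45=-65.2302; Δ=(-89.6247−-190.4577)/(244.6440−143.8110)=1.0000; B=V−Δ·S=-230.5302
Node (1,1) S=281.2000: V=(p*·81.9073+(1−p*)·-89.6247)/1.45=50.6698; Δ=(81.9073−-89.6247)/(416.1760−244.6440)=1.0000; B=V−Δ·S=-230.5302
Node (0,0) S=190.0000: V=(p*·50.6698+(1−p*)·-65.2302)/1.45=31.0137; Δ=(50.6698−-65.2302)/(281.2000−165.3000)=1.0000; B=V−Δ·S=-158.9863
Check: Δ(0,0)·S0 + B(0,0) = 31.0137 = V0.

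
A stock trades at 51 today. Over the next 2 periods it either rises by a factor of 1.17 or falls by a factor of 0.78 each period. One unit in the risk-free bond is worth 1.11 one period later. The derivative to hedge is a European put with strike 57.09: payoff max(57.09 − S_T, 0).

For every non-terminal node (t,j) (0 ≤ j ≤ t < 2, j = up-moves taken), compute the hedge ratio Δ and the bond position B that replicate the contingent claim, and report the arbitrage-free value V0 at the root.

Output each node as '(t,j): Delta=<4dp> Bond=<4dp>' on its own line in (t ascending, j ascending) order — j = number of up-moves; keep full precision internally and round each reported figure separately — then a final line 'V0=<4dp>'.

(0,0): Delta=-0.5123 Bond=28.8591
(1,0): Delta=-1.0000 Bond=51.4324
(1,1): Delta=-0.4532 Bond=28.5065
V0=2.7294

Since d<R<u, set p* = (R−d)/(u−d) = 0.8462; price each node as the discounted p*-expectation of its children.
Payoff layer (t=2): V(2,0)=26.0616, V(2,1)=10.5474, V(2,2)=0.0000
  t=1,j=0: stock 39.7800 → up 46.5426 (V=10.5474), down 31.0284 (V=26.0616). Price 11.6524; hedge Δ=-1.0000, bond B=51.4324.
  t=1,j=1: stock 59.6700 → up 69.8139 (V=0.0000), down 46.5426 (V=10.5474). Price 1.4619; hedge Δ=-0.4532, bond B=28.5065.
  t=0,j=0: stock 51.0000 → up 59.6700 (V=1.4619), down 39.7800 (V=11.6524). Price 2.7294; hedge Δ=-0.5123, bond B=28.8591.
Check: Δ(0,0)·S0 + B(0,0) = 2.7294 = V0.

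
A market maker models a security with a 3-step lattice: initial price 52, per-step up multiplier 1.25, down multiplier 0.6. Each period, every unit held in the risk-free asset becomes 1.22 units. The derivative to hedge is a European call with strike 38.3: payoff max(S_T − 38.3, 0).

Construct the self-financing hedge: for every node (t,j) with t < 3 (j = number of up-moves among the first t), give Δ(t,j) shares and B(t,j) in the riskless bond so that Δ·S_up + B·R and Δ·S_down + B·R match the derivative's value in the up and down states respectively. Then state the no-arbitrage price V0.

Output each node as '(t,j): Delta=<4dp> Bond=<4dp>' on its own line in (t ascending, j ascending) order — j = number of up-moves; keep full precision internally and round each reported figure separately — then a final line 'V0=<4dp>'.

(0,0): Delta=0.9734 Bond=-19.6578
(1,0): Delta=0.4029 Bond=-6.1818
(1,1): Delta=0.9867 Bond=-24.8438
(2,0): Delta=0.0000 Bond=0.0000
(2,1): Delta=0.4122 Bond=-7.9067
(2,2): Delta=1.0000 Bond=-31.3934
V0=30.9594

The replicating-portfolio and risk-neutral prices coincide; use p* = (1.22−0.6)/(1.25−0.6) = 0.9538 for the latter.
Terminal payoffs: V(3,0)=0.0000, V(3,1)=0.0000, V(3,2)=10.4500, V(3,3)=63.2625
Node (2,0) S=18.7200: V=(p*·0.0000+(1−p*)·0.0000)/1.22=0.0000; Δ=(0.0000−0.0000)/(23.4000−11.2320)=0.0000; B=V−Δ·S=0.0000
Node (2,1) S=39.0000: V=(p*·10.4500+(1−p*)·0.0000)/1.22=8.1702; Δ=(10.4500−0.0000)/(48.7500−23.4000)=0.4122; B=V−Δ·S=-7.9067
Node (2,2) S=81.2500: V=(p*·63.2625+(1−p*)·10.4500)/1.22=49.8566; Δ=(63.2625−10.4500)/(101.5625−48.7500)=1.0000; B=V−Δ·S=-31.3934
Node (1,0) S=31.2000: V=(p*·8.1702+(1−p*)·0.0000)/1.22=6.3878; Δ=(8.1702−0.0000)/(39.0000−18.7200)=0.4029; B=V−Δ·S=-6.1818
Node (1,1) S=65.0000: V=(p*·49.8566+(1−p*)·8.1702)/1.22=39.2890; Δ=(49.8566−8.1702)/(81.2500−39.0000)=0.9867; B=V−Δ·S=-24.8438
Node (0,0) S=52.0000: V=(p*·39.2890+(1−p*)·6.3878)/1.22=30.9594; Δ=(39.2890−6.3878)/(65.0000−31.2000)=0.9734; B=V−Δ·S=-19.6578
Root portfolio cost Δ·52+B reproduces V0=30.9594.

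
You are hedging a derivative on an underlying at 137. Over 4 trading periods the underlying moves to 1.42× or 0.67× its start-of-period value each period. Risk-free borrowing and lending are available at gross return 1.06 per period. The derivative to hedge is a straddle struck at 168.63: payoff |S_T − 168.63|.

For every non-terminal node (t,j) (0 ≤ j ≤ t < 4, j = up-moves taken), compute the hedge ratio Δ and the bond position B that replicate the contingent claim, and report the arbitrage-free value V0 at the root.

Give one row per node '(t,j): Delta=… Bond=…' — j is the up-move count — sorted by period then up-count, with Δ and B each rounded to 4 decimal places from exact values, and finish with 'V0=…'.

The replicating-portfolio and risk-neutral prices coincide; use p* = (1.06−0.67)/(1.42−0.67) = 0.5200 for the latter.
Terminal payoffs: V(4,0)=141.0230, V(4,1)=110.1196, V(4,2)=44.6228, V(4,3)=94.1912, V(4,4)=388.3940
(3,0): S=41.2045. Δ = (V_up−V_dn)/(S_up−S_dn) = (110.1196−141.0230)/(58.5104−27.6070) = -1.0000. V = [p*·110.1196 + (1−p*)·141.0230]/1.06 = 117.8804. B = V − Δ·S = 159.0849.
(3,1): S=87.3290. Δ = (V_up−V_dn)/(S_up−S_dn) = (44.6228−110.1196)/(124.0072−58.5104) = -1.0000. V = [p*·44.6228 + (1−p*)·110.1196]/1.06 = 71.7559. B = V − Δ·S = 159.0849.
(3,2): S=185.0854. Δ = (V_up−V_dn)/(S_up−S_dn) = (94.1912−44.6228)/(262.8212−124.0072) = 0.3571. V = [p*·94.1912 + (1−p*)·44.6228]/1.06 = 66.4136. B = V − Δ·S = 0.3224.
(3,3): S=392.2705. Δ = (V_up−V_dn)/(S_up−S_dn) = (388.3940−94.1912)/(557.0240−262.8212) = 1.0000. V = [p*·388.3940 + (1−p*)·94.1912]/1.06 = 233.1856. B = V − Δ·S = -159.0849.
(2,0): S=61.4993. Δ = (V_up−V_dn)/(S_up−S_dn) = (71.7559−117.8804)/(87.3290−41.2045) = -1.0000. V = [p*·71.7559 + (1−p*)·117.8804]/1.06 = 88.5808. B = V − Δ·S = 150.0801.
(2,1): S=130.3418. Δ = (V_up−V_dn)/(S_up−S_dn) = (66.4136−71.7559)/(185.0854−87.3290) = -0.0546. V = [p*·66.4136 + (1−p*)·71.7559]/1.06 = 65.0735. B = V − Δ·S = 72.1966.
(2,2): S=276.2468. Δ = (V_up−V_dn)/(S_up−S_dn) = (233.1856−66.4136)/(392.2705−185.0854) = 0.8049. V = [p*·233.1856 + (1−p*)·66.4136]/1.06 = 144.4670. B = V − Δ·S = -77.8957.
(1,0): S=91.7900. Δ = (V_up−V_dn)/(S_up−S_dn) = (65.0735−88.5808)/(130.3418−61.4993) = -0.3415. V = [p*·65.0735 + (1−p*)·88.5808]/1.06 = 72.0349. B = V − Δ·S = 103.3780.
(1,1): S=194.5400. Δ = (V_up−V_dn)/(S_up−S_dn) = (144.4670−65.0735)/(276.2468−130.3418) = 0.5441. V = [p*·144.4670 + (1−p*)·65.0735]/1.06 = 100.3378. B = V − Δ·S = -5.5202.
(0,0): S=137.0000. Δ = (V_up−V_dn)/(S_up−S_dn) = (100.3378−72.0349)/(194.5400−91.7900) = 0.2755. V = [p*·100.3378 + (1−p*)·72.0349]/1.06 = 81.8419. B = V − Δ·S = 44.1047.
Check: Δ(0,0)·S0 + B(0,0) = 81.8419 = V0.

(0,0): Delta=0.2755 Bond=44.1047
(1,0): Delta=-0.3415 Bond=103.3780
(1,1): Delta=0.5441 Bond=-5.5202
(2,0): Delta=-1.0000 Bond=150.0801
(2,1): Delta=-0.0546 Bond=72.1966
(2,2): Delta=0.8049 Bond=-77.8957
(3,0): Delta=-1.0000 Bond=159.0849
(3,1): Delta=-1.0000 Bond=159.0849
(3,2): Delta=0.3571 Bond=0.3224
(3,3): Delta=1.0000 Bond=-159.0849
V0=81.8419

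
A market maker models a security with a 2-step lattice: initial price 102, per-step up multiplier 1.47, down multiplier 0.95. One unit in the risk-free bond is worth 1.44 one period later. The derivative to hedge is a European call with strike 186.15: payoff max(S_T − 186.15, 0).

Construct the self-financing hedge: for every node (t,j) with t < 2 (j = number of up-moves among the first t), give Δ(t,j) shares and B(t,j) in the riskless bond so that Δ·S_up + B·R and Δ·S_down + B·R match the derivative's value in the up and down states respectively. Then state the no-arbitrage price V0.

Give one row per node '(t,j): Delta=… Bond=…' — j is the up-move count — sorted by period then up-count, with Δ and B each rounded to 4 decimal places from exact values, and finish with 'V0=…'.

(0,0): Delta=0.4227 Bond=-28.4445
(1,0): Delta=0.0000 Bond=0.0000
(1,1): Delta=0.4394 Bond=-43.4678
V0=14.6714

Since d<R<u, set p* = (R−d)/(u−d) = 0.9423; price each node as the discounted p*-expectation of its children.
Payoff layer (t=2): V(2,0)=0.0000, V(2,1)=0.0000, V(2,2)=34.2618
  t=1,j=0: stock 96.9000 → up 142.4430 (V=0.0000), down 92.0550 (V=0.0000). Price 0.0000; hedge Δ=0.0000, bond B=0.0000.
  t=1,j=1: stock 149.9400 → up 220.4118 (V=34.2618), down 142.4430 (V=0.0000). Price 22.4202; hedge Δ=0.4394, bond B=-43.4678.
  t=0,j=0: stock 102.0000 → up 149.9400 (V=22.4202), down 96.9000 (V=0.0000). Price 14.6714; hedge Δ=0.4227, bond B=-28.4445.
Root portfolio cost Δ·102+B reproduces V0=14.6714.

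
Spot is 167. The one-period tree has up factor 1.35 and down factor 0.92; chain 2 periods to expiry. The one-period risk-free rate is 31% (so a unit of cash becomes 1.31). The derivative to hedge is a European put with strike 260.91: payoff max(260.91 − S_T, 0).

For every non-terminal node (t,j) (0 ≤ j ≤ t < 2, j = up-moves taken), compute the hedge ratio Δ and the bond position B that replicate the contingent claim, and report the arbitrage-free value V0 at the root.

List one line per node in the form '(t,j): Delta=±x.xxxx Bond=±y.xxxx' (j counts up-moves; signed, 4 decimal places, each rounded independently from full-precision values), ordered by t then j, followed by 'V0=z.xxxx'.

The replicating-portfolio and risk-neutral prices coincide; use p* = (1.31−0.92)/(1.35−0.92) = 0.9070 for the latter.
Terminal values V(2,·): V(2,0)=119.5612, V(2,1)=53.4960, V(2,2)=0.0000
Node (1,0) S=153.6400: V=(p*·53.4960+(1−p*)·119.5612)/1.31=45.5279; Δ=(53.4960−119.5612)/(207.4140−141.3488)=-1.0000; B=V−Δ·S=199.1679
Node (1,1) S=225.4500: V=(p*·0.0000+(1−p*)·53.4960)/1.31=3.7988; Δ=(0.0000−53.4960)/(304.3575−207.4140)=-0.5518; B=V−Δ·S=128.2081
Node (0,0) S=167.0000: V=(p*·3.7988+(1−p*)·45.5279)/1.31=5.8630; Δ=(3.7988−45.5279)/(225.4500−153.6400)=-0.5811; B=V−Δ·S=102.9076
The time-0 hedge costs 5.8630, which is the no-arbitrage price.

(0,0): Delta=-0.5811 Bond=102.9076
(1,0): Delta=-1.0000 Bond=199.1679
(1,1): Delta=-0.5518 Bond=128.2081
V0=5.8630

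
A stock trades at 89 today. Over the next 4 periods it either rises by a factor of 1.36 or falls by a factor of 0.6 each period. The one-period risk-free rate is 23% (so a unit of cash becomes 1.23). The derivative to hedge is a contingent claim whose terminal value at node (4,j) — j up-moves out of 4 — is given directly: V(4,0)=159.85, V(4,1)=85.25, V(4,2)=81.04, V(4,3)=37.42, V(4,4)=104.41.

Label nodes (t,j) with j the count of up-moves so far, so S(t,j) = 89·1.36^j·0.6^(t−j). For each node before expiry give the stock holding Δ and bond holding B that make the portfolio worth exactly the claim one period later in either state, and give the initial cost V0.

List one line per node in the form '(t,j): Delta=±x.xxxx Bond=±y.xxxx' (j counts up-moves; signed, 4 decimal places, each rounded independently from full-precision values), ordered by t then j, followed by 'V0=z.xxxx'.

Since d<R<u, set p* = (R−d)/(u−d) = 0.8289; price each node as the discounted p*-expectation of its children.
Terminal payoffs: V(4,0)=159.8500, V(4,1)=85.2500, V(4,2)=81.0400, V(4,3)=37.4200, V(4,4)=104.4100
(3,0): S=19.2240. Δ = (V_up−V_dn)/(S_up−S_dn) = (85.2500−159.8500)/(26.1446−11.5344) = -5.1060. V = [p*·85.2500 + (1−p*)·159.8500]/1.23 = 79.6834. B = V − Δ·S = 177.8412.
(3,1): S=43.5744. Δ = (V_up−V_dn)/(S_up−S_dn) = (81.0400−85.2500)/(59.2612−26.1446) = -0.1271. V = [p*·81.0400 + (1−p*)·85.2500]/1.23 = 66.4717. B = V − Δ·S = 72.0111.
(3,2): S=98.7686. Δ = (V_up−V_dn)/(S_up−S_dn) = (37.4200−81.0400)/(134.3254−59.2612) = -0.5811. V = [p*·37.4200 + (1−p*)·81.0400]/1.23 = 36.4889. B = V − Δ·S = 93.8836.
(3,3): S=223.8756. Δ = (V_up−V_dn)/(S_up−S_dn) = (104.4100−37.4200)/(304.4708−134.3254) = 0.3937. V = [p*·104.4100 + (1−p*)·37.4200]/1.23 = 75.5701. B = V − Δ·S = -12.5747.
(2,0): S=32.0400. Δ = (V_up−V_dn)/(S_up−S_dn) = (66.4717−79.6834)/(43.5744−19.2240) = -0.5426. V = [p*·66.4717 + (1−p*)·79.6834]/1.23 = 55.8793. B = V − Δ·S = 73.2631.
(2,1): S=72.6240. Δ = (V_up−V_dn)/(S_up−S_dn) = (36.4889−66.4717)/(98.7686−43.5744) = -0.5432. V = [p*·36.4889 + (1−p*)·66.4717]/1.23 = 33.8354. B = V − Δ·S = 73.2864.
(2,2): S=164.6144. Δ = (V_up−V_dn)/(S_up−S_dn) = (75.5701−36.4889)/(223.8756−98.7686) = 0.3124. V = [p*·75.5701 + (1−p*)·36.4889]/1.23 = 56.0042. B = V − Δ·S = 4.5815.
(1,0): S=53.4000. Δ = (V_up−V_dn)/(S_up−S_dn) = (33.8354−55.8793)/(72.6240−32.0400) = -0.5432. V = [p*·33.8354 + (1−p*)·55.8793]/1.23 = 30.5740. B = V − Δ·S = 59.5792.
(1,1): S=121.0400. Δ = (V_up−V_dn)/(S_up−S_dn) = (56.0042−33.8354)/(164.6144−72.6240) = 0.2410. V = [p*·56.0042 + (1−p*)·33.8354]/1.23 = 42.4489. B = V − Δ·S = 13.2794.
(0,0): S=89.0000. Δ = (V_up−V_dn)/(S_up−S_dn) = (42.4489−30.5740)/(121.0400−53.4000) = 0.1756. V = [p*·42.4489 + (1−p*)·30.5740]/1.23 = 32.8599. B = V − Δ·S = 17.2351.
Check: Δ(0,0)·S0 + B(0,0) = 32.8599 = V0.

(0,0): Delta=0.1756 Bond=17.2351
(1,0): Delta=-0.5432 Bond=59.5792
(1,1): Delta=0.2410 Bond=13.2794
(2,0): Delta=-0.5426 Bond=73.2631
(2,1): Delta=-0.5432 Bond=73.2864
(2,2): Delta=0.3124 Bond=4.5815
(3,0): Delta=-5.1060 Bond=177.8412
(3,1): Delta=-0.1271 Bond=72.0111
(3,2): Delta=-0.5811 Bond=93.8836
(3,3): Delta=0.3937 Bond=-12.5747
V0=32.8599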